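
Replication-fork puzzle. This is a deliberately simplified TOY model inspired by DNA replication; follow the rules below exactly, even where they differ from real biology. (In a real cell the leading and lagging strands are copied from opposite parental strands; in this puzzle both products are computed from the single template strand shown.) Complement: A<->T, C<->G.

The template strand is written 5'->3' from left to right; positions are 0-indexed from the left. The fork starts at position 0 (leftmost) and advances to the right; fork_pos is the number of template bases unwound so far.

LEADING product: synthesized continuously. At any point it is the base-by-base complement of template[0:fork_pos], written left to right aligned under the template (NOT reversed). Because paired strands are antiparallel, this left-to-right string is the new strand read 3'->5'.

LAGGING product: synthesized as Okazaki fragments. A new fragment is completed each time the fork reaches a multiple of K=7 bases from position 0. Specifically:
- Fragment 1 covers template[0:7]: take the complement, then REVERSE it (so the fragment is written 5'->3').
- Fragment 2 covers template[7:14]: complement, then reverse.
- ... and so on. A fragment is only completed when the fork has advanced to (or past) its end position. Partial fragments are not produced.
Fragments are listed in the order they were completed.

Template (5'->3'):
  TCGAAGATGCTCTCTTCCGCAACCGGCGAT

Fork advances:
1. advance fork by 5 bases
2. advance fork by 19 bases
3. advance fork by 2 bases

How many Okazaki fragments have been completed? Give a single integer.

Answer: 3

Derivation:
Step 1: advance 5 -> fork_pos = 0 + 5 = 5. Next multiple of 7 is 7 (not reached); still 0 fragment(s).
Step 2: advance 19 -> fork_pos = 5 + 19 = 24. Reached multiple(s) of 7: 7, 14, 21 -> fragments 1-3 completed (3 total).
Step 3: advance 2 -> fork_pos = 24 + 2 = 26. Next multiple of 7 is 28 (not reached); still 3 fragment(s).
Check: final fork_pos = 26; the multiples of 7 that are <= 26 are 7..21 -> 26 // 7 = 3 completed fragment(s).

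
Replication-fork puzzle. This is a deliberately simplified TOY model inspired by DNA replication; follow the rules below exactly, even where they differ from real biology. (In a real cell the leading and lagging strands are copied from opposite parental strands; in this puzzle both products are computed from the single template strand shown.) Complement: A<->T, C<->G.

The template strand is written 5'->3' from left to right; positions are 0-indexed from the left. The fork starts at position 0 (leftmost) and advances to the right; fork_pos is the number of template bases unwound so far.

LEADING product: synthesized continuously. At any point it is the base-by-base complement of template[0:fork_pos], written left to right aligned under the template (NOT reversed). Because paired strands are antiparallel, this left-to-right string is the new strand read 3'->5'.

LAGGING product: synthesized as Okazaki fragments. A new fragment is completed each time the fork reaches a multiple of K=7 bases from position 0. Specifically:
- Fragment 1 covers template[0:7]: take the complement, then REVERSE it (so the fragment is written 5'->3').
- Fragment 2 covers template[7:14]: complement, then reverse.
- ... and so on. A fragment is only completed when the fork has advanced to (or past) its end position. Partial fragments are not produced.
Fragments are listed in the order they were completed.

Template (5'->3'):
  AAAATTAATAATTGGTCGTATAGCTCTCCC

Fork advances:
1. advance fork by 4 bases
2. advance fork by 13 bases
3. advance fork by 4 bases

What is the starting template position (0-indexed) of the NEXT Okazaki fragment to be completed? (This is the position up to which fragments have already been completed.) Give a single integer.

Step 1: advance 4 -> fork_pos = 0 + 4 = 4. Next multiple of 7 is 7 (not reached); still 0 fragment(s).
Step 2: advance 13 -> fork_pos = 4 + 13 = 17. Reached multiple(s) of 7: 7, 14 -> fragments 1-2 completed (2 total).
Step 3: advance 4 -> fork_pos = 17 + 4 = 21. Reached multiple(s) of 7: 21 -> fragment 3 completed (3 total).
3 fragment(s) completed, covering template[0:21] (3 x 7 = 21). The next fragment, fragment 4, covers template[21:28], so it starts at position 21.

Answer: 21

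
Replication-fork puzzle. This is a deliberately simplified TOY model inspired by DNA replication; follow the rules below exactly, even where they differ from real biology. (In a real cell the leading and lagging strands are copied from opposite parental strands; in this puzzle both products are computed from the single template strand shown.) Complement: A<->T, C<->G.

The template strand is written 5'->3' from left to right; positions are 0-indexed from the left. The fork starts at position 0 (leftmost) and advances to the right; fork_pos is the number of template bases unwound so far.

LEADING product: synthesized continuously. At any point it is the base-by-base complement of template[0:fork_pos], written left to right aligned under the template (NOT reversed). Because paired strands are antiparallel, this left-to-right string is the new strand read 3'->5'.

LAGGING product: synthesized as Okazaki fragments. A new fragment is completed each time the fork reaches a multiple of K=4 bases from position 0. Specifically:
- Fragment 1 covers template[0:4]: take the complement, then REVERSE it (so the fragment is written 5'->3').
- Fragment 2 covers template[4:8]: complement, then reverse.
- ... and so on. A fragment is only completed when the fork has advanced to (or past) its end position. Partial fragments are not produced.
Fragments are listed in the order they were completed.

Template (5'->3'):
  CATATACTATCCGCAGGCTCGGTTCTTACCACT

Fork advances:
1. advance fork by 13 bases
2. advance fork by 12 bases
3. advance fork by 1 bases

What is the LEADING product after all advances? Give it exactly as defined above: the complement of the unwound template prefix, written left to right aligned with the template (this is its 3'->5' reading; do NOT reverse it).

Answer: GTATATGATAGGCGTCCGAGCCAAGA

Derivation:
Step 1: advance 13 -> fork_pos = 0 + 13 = 13.
Step 2: advance 12 -> fork_pos = 13 + 12 = 25.
Step 3: advance 1 -> fork_pos = 25 + 1 = 26.
Unwound prefix: template[0:26] = CATATACTATCCGCAGGCTCGGTTCT
Complement it base by base (A<->T, C<->G), keeping left-to-right order:
  [0:5] CATAT -> GTATA
  [5:10] ACTAT -> TGATA
  [10:15] CCGCA -> GGCGT
  [15:20] GGCTC -> CCGAG
  [20:25] GGTTC -> CCAAG
  [25:26] T -> A
Concatenate: GTATATGATAGGCGTCCGAGCCAAGA (length 26; written aligned with the template, i.e. 3'->5').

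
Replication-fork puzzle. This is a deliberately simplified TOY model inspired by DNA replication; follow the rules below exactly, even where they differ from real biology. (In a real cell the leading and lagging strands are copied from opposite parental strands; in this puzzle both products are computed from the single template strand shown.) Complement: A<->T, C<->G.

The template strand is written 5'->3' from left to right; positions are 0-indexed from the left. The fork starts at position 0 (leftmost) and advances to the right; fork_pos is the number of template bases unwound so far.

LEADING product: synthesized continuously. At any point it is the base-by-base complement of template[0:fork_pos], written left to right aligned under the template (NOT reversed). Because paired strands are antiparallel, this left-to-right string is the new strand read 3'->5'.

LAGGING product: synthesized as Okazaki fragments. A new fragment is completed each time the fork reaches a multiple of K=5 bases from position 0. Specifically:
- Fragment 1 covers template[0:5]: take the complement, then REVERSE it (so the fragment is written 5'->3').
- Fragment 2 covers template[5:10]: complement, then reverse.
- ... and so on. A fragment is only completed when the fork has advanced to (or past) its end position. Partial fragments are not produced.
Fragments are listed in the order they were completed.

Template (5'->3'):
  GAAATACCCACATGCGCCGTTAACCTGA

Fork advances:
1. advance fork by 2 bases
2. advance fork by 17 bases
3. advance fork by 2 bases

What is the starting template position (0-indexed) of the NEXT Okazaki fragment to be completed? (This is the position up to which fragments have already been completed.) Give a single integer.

Answer: 20

Derivation:
Step 1: advance 2 -> fork_pos = 0 + 2 = 2. Next multiple of 5 is 5 (not reached); still 0 fragment(s).
Step 2: advance 17 -> fork_pos = 2 + 17 = 19. Reached multiple(s) of 5: 5, 10, 15 -> fragments 1-3 completed (3 total).
Step 3: advance 2 -> fork_pos = 19 + 2 = 21. Reached multiple(s) of 5: 20 -> fragment 4 completed (4 total).
4 fragment(s) completed, covering template[0:20] (4 x 5 = 20). The next fragment, fragment 5, covers template[20:25], so it starts at position 20.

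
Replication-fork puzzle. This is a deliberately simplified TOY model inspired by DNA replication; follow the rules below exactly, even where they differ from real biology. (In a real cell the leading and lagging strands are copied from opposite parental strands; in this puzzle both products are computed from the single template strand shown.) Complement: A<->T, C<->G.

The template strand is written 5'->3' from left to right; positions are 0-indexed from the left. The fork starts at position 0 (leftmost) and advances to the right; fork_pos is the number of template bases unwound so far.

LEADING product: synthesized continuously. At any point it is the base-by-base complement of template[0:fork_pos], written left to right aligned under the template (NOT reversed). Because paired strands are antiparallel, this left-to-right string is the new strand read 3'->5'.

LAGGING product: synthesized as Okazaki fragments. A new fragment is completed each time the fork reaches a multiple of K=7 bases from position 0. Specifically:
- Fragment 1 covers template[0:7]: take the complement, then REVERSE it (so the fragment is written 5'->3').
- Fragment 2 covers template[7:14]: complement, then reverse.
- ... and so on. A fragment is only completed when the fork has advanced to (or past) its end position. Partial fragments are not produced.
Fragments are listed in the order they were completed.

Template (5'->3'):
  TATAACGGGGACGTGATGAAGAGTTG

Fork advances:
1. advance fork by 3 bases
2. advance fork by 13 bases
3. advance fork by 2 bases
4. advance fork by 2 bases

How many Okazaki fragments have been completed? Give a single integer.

Answer: 2

Derivation:
Step 1: advance 3 -> fork_pos = 0 + 3 = 3. Next multiple of 7 is 7 (not reached); still 0 fragment(s).
Step 2: advance 13 -> fork_pos = 3 + 13 = 16. Reached multiple(s) of 7: 7, 14 -> fragments 1-2 completed (2 total).
Step 3: advance 2 -> fork_pos = 16 + 2 = 18. Next multiple of 7 is 21 (not reached); still 2 fragment(s).
Step 4: advance 2 -> fork_pos = 18 + 2 = 20. Next multiple of 7 is 21 (not reached); still 2 fragment(s).
Check: final fork_pos = 20; the multiples of 7 that are <= 20 are 7..14 -> 20 // 7 = 2 completed fragment(s).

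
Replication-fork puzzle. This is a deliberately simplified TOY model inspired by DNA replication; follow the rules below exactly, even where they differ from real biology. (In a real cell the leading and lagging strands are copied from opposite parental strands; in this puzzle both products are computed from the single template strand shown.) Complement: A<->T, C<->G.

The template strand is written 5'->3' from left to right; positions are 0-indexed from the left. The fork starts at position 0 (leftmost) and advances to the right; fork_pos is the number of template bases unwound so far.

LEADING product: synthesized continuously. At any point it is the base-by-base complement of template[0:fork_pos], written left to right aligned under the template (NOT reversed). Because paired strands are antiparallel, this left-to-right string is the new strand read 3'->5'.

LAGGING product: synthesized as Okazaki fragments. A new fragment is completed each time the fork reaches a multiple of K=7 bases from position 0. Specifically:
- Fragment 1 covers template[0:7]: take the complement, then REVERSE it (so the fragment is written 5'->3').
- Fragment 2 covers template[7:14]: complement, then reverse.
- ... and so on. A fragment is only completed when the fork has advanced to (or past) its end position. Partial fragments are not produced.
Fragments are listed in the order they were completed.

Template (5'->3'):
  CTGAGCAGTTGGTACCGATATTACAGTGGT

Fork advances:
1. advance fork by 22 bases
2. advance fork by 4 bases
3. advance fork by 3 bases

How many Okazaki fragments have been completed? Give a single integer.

Step 1: advance 22 -> fork_pos = 0 + 22 = 22. Reached multiple(s) of 7: 7, 14, 21 -> fragments 1-3 completed (3 total).
Step 2: advance 4 -> fork_pos = 22 + 4 = 26. Next multiple of 7 is 28 (not reached); still 3 fragment(s).
Step 3: advance 3 -> fork_pos = 26 + 3 = 29. Reached multiple(s) of 7: 28 -> fragment 4 completed (4 total).
Check: final fork_pos = 29; the multiples of 7 that are <= 29 are 7..28 -> 29 // 7 = 4 completed fragment(s).

Answer: 4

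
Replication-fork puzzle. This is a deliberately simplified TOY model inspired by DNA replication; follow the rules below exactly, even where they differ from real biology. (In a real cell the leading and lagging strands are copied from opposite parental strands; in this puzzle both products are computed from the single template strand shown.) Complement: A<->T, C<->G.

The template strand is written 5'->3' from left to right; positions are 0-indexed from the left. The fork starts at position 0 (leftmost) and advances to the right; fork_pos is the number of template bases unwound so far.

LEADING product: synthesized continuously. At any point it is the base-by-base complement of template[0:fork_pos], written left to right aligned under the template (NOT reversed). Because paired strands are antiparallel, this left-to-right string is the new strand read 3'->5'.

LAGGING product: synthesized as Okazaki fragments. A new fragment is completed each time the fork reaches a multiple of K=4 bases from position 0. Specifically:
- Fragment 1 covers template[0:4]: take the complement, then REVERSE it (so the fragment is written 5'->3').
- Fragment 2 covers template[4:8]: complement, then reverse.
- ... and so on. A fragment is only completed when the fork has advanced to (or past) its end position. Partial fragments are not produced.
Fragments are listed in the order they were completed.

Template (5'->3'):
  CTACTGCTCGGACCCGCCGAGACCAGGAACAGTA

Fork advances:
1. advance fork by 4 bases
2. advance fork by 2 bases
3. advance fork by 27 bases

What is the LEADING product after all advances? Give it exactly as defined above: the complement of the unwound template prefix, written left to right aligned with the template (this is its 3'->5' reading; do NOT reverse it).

Answer: GATGACGAGCCTGGGCGGCTCTGGTCCTTGTCA

Derivation:
Step 1: advance 4 -> fork_pos = 0 + 4 = 4.
Step 2: advance 2 -> fork_pos = 4 + 2 = 6.
Step 3: advance 27 -> fork_pos = 6 + 27 = 33.
Unwound prefix: template[0:33] = CTACTGCTCGGACCCGCCGAGACCAGGAACAGT
Complement it base by base (A<->T, C<->G), keeping left-to-right order:
  [0:5] CTACT -> GATGA
  [5:10] GCTCG -> CGAGC
  [10:15] GACCC -> CTGGG
  [15:20] GCCGA -> CGGCT
  [20:25] GACCA -> CTGGT
  [25:30] GGAAC -> CCTTG
  [30:33] AGT -> TCA
Concatenate: GATGACGAGCCTGGGCGGCTCTGGTCCTTGTCA (length 33; written aligned with the template, i.e. 3'->5').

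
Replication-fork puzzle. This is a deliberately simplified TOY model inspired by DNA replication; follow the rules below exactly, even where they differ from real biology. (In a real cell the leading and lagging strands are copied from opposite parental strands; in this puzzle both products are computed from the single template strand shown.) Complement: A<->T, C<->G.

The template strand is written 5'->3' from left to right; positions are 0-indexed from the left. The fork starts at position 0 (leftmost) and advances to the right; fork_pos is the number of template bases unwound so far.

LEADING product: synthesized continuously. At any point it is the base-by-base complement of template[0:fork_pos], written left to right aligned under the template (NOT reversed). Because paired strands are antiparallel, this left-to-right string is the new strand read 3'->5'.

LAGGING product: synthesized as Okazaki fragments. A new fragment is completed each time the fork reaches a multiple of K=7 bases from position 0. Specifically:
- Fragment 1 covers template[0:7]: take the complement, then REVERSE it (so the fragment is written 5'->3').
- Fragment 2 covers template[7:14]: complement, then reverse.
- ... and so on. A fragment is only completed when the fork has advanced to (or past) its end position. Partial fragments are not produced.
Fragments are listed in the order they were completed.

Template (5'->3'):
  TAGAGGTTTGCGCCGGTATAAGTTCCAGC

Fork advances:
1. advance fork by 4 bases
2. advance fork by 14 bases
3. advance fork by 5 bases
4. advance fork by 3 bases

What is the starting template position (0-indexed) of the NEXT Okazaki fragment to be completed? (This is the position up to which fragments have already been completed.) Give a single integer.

Answer: 21

Derivation:
Step 1: advance 4 -> fork_pos = 0 + 4 = 4. Next multiple of 7 is 7 (not reached); still 0 fragment(s).
Step 2: advance 14 -> fork_pos = 4 + 14 = 18. Reached multiple(s) of 7: 7, 14 -> fragments 1-2 completed (2 total).
Step 3: advance 5 -> fork_pos = 18 + 5 = 23. Reached multiple(s) of 7: 21 -> fragment 3 completed (3 total).
Step 4: advance 3 -> fork_pos = 23 + 3 = 26. Next multiple of 7 is 28 (not reached); still 3 fragment(s).
3 fragment(s) completed, covering template[0:21] (3 x 7 = 21). The next fragment, fragment 4, covers template[21:28], so it starts at position 21.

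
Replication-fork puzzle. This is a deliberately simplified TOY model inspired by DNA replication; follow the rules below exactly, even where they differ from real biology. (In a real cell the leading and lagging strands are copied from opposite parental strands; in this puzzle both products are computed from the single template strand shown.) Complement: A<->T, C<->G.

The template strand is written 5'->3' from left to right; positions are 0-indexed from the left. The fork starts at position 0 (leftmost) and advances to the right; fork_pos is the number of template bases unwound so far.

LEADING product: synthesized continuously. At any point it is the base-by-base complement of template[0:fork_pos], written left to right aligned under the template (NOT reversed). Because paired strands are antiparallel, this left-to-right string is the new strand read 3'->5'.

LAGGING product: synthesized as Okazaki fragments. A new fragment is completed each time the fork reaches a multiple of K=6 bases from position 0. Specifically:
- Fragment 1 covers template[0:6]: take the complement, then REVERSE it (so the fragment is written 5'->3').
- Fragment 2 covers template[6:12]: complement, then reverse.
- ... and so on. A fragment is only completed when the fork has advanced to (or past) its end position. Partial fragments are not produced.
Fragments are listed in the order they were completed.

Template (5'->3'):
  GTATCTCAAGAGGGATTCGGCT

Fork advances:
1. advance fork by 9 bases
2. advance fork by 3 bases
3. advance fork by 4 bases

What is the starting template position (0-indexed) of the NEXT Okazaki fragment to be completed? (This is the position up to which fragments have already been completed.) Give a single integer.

Step 1: advance 9 -> fork_pos = 0 + 9 = 9. Reached multiple(s) of 6: 6 -> fragment 1 completed (1 total).
Step 2: advance 3 -> fork_pos = 9 + 3 = 12. Reached multiple(s) of 6: 12 -> fragment 2 completed (2 total).
Step 3: advance 4 -> fork_pos = 12 + 4 = 16. Next multiple of 6 is 18 (not reached); still 2 fragment(s).
2 fragment(s) completed, covering template[0:12] (2 x 6 = 12). The next fragment, fragment 3, covers template[12:18], so it starts at position 12.

Answer: 12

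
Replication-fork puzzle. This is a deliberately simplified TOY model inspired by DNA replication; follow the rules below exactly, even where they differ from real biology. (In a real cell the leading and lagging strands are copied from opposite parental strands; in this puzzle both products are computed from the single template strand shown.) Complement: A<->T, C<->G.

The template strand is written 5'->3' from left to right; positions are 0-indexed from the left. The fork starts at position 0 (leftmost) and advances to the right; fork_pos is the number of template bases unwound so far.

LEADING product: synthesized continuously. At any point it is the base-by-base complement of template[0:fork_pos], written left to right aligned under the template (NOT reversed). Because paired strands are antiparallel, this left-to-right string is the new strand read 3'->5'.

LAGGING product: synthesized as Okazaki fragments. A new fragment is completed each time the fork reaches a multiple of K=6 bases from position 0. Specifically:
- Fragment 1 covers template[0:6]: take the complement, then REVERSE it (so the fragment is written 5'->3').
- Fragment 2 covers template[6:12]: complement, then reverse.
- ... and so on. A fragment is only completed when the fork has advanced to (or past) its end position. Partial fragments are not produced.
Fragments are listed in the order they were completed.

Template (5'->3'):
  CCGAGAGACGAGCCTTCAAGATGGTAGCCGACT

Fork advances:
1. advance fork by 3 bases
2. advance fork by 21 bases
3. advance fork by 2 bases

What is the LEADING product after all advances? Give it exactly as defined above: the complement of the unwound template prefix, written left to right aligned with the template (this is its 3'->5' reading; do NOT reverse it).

Step 1: advance 3 -> fork_pos = 0 + 3 = 3.
Step 2: advance 21 -> fork_pos = 3 + 21 = 24.
Step 3: advance 2 -> fork_pos = 24 + 2 = 26.
Unwound prefix: template[0:26] = CCGAGAGACGAGCCTTCAAGATGGTA
Complement it base by base (A<->T, C<->G), keeping left-to-right order:
  [0:5] CCGAG -> GGCTC
  [5:10] AGACG -> TCTGC
  [10:15] AGCCT -> TCGGA
  [15:20] TCAAG -> AGTTC
  [20:25] ATGGT -> TACCA
  [25:26] A -> T
Concatenate: GGCTCTCTGCTCGGAAGTTCTACCAT (length 26; written aligned with the template, i.e. 3'->5').

Answer: GGCTCTCTGCTCGGAAGTTCTACCAT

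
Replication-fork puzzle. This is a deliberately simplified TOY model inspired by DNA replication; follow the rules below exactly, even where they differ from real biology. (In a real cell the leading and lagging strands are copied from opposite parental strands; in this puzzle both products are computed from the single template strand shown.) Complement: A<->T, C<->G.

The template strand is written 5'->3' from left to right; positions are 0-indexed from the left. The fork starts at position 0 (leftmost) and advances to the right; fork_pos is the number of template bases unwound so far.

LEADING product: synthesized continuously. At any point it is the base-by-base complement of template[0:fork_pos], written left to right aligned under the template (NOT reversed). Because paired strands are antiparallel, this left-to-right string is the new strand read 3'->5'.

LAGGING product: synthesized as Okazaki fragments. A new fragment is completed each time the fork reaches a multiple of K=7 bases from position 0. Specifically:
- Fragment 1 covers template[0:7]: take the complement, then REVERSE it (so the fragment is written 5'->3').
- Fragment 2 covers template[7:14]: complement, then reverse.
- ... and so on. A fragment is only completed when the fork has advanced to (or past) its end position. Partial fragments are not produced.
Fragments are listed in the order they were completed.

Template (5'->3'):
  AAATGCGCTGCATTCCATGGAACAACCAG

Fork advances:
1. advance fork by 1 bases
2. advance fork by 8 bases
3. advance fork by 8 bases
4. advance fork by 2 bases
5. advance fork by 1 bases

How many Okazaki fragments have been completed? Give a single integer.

Answer: 2

Derivation:
Step 1: advance 1 -> fork_pos = 0 + 1 = 1. Next multiple of 7 is 7 (not reached); still 0 fragment(s).
Step 2: advance 8 -> fork_pos = 1 + 8 = 9. Reached multiple(s) of 7: 7 -> fragment 1 completed (1 total).
Step 3: advance 8 -> fork_pos = 9 + 8 = 17. Reached multiple(s) of 7: 14 -> fragment 2 completed (2 total).
Step 4: advance 2 -> fork_pos = 17 + 2 = 19. Next multiple of 7 is 21 (not reached); still 2 fragment(s).
Step 5: advance 1 -> fork_pos = 19 + 1 = 20. Next multiple of 7 is 21 (not reached); still 2 fragment(s).
Check: final fork_pos = 20; the multiples of 7 that are <= 20 are 7..14 -> 20 // 7 = 2 completed fragment(s).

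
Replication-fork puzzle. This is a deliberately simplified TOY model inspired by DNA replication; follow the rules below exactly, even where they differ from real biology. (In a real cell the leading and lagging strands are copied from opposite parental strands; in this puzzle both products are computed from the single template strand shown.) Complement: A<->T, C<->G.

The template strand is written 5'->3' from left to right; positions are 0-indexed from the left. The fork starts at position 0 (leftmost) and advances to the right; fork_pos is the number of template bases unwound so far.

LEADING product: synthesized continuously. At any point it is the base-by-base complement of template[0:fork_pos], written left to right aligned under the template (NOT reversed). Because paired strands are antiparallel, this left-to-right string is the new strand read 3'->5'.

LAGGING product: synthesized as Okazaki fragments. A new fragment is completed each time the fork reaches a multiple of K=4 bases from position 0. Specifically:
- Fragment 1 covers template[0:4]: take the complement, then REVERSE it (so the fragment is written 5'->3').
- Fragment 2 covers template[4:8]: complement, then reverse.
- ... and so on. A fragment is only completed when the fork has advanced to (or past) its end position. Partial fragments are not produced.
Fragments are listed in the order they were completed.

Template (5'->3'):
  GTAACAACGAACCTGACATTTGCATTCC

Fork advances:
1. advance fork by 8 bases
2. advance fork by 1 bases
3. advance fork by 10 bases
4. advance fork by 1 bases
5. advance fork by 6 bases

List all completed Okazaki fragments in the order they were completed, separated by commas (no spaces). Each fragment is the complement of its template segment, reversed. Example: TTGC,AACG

Step 1: advance 8 -> fork_pos = 0 + 8 = 8. Reached multiple(s) of 4: 4, 8 -> fragments 1-2 completed (2 total).
Step 2: advance 1 -> fork_pos = 8 + 1 = 9. Next multiple of 4 is 12 (not reached); still 2 fragment(s).
Step 3: advance 10 -> fork_pos = 9 + 10 = 19. Reached multiple(s) of 4: 12, 16 -> fragments 3-4 completed (4 total).
Step 4: advance 1 -> fork_pos = 19 + 1 = 20. Reached multiple(s) of 4: 20 -> fragment 5 completed (5 total).
Step 5: advance 6 -> fork_pos = 20 + 6 = 26. Reached multiple(s) of 4: 24 -> fragment 6 completed (6 total).
Final fork_pos = 26, so 6 fragment(s) are complete. Build each: template segment -> complement -> reverse.
Fragment 1: template[0:4] = GTAA -> complement CATT -> reversed TTAC
Fragment 2: template[4:8] = CAAC -> complement GTTG -> reversed GTTG
Fragment 3: template[8:12] = GAAC -> complement CTTG -> reversed GTTC
Fragment 4: template[12:16] = CTGA -> complement GACT -> reversed TCAG
Fragment 5: template[16:20] = CATT -> complement GTAA -> reversed AATG
Fragment 6: template[20:24] = TGCA -> complement ACGT -> reversed TGCA

Answer: TTAC,GTTG,GTTC,TCAG,AATG,TGCA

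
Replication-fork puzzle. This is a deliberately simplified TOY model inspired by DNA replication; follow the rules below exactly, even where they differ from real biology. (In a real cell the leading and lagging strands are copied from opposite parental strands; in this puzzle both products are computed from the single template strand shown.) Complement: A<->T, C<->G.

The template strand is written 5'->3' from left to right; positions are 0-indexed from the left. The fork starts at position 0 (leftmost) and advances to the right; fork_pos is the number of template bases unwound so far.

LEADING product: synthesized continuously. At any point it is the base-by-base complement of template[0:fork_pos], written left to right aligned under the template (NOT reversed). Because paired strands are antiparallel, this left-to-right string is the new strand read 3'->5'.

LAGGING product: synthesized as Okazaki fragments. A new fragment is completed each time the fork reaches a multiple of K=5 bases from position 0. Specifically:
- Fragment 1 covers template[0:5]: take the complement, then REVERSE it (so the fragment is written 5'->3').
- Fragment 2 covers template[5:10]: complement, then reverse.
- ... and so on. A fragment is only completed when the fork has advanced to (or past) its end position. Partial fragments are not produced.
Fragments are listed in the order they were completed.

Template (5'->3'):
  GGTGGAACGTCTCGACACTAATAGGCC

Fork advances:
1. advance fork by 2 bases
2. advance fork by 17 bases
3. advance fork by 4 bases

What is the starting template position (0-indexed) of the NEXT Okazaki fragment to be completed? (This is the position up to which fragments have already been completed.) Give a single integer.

Step 1: advance 2 -> fork_pos = 0 + 2 = 2. Next multiple of 5 is 5 (not reached); still 0 fragment(s).
Step 2: advance 17 -> fork_pos = 2 + 17 = 19. Reached multiple(s) of 5: 5, 10, 15 -> fragments 1-3 completed (3 total).
Step 3: advance 4 -> fork_pos = 19 + 4 = 23. Reached multiple(s) of 5: 20 -> fragment 4 completed (4 total).
4 fragment(s) completed, covering template[0:20] (4 x 5 = 20). The next fragment, fragment 5, covers template[20:25], so it starts at position 20.

Answer: 20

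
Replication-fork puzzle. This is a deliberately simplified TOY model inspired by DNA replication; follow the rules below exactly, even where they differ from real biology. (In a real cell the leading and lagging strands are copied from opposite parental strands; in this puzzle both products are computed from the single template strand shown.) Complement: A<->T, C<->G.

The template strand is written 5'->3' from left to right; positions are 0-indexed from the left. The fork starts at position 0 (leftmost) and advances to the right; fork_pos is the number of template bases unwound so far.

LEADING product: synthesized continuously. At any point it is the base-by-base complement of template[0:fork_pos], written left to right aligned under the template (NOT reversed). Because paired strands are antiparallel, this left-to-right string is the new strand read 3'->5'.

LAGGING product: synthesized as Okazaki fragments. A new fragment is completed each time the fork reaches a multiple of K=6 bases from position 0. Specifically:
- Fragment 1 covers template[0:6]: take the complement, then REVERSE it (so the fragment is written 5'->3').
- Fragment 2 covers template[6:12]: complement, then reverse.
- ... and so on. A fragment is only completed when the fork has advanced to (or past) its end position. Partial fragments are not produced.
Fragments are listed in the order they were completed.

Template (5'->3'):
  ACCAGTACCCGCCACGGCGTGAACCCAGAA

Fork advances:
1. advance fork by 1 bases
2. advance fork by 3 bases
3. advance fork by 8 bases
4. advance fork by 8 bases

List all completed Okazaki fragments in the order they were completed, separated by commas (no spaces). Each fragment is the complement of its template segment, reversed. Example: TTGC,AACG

Step 1: advance 1 -> fork_pos = 0 + 1 = 1. Next multiple of 6 is 6 (not reached); still 0 fragment(s).
Step 2: advance 3 -> fork_pos = 1 + 3 = 4. Next multiple of 6 is 6 (not reached); still 0 fragment(s).
Step 3: advance 8 -> fork_pos = 4 + 8 = 12. Reached multiple(s) of 6: 6, 12 -> fragments 1-2 completed (2 total).
Step 4: advance 8 -> fork_pos = 12 + 8 = 20. Reached multiple(s) of 6: 18 -> fragment 3 completed (3 total).
Final fork_pos = 20, so 3 fragment(s) are complete. Build each: template segment -> complement -> reverse.
Fragment 1: template[0:6] = ACCAGT -> complement TGGTCA -> reversed ACTGGT
Fragment 2: template[6:12] = ACCCGC -> complement TGGGCG -> reversed GCGGGT
Fragment 3: template[12:18] = CACGGC -> complement GTGCCG -> reversed GCCGTG

Answer: ACTGGT,GCGGGT,GCCGTG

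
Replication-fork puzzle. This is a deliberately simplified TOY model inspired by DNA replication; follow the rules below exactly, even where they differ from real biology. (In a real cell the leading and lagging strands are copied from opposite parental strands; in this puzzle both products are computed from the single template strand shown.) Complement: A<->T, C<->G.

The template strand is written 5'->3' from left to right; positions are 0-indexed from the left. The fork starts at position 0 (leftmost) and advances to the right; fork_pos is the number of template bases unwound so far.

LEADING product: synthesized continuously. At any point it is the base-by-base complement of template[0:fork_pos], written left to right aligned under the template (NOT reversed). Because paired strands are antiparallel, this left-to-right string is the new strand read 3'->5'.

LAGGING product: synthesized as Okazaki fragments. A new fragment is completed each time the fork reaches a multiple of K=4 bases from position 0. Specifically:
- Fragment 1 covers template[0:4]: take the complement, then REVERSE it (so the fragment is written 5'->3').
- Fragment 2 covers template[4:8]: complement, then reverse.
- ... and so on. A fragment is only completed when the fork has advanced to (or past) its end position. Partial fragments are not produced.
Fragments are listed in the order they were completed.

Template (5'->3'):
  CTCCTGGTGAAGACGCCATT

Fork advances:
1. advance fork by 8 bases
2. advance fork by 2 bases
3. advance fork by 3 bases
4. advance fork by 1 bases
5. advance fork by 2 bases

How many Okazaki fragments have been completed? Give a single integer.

Step 1: advance 8 -> fork_pos = 0 + 8 = 8. Reached multiple(s) of 4: 4, 8 -> fragments 1-2 completed (2 total).
Step 2: advance 2 -> fork_pos = 8 + 2 = 10. Next multiple of 4 is 12 (not reached); still 2 fragment(s).
Step 3: advance 3 -> fork_pos = 10 + 3 = 13. Reached multiple(s) of 4: 12 -> fragment 3 completed (3 total).
Step 4: advance 1 -> fork_pos = 13 + 1 = 14. Next multiple of 4 is 16 (not reached); still 3 fragment(s).
Step 5: advance 2 -> fork_pos = 14 + 2 = 16. Reached multiple(s) of 4: 16 -> fragment 4 completed (4 total).
Check: final fork_pos = 16; the multiples of 4 that are <= 16 are 4..16 -> 16 // 4 = 4 completed fragment(s).

Answer: 4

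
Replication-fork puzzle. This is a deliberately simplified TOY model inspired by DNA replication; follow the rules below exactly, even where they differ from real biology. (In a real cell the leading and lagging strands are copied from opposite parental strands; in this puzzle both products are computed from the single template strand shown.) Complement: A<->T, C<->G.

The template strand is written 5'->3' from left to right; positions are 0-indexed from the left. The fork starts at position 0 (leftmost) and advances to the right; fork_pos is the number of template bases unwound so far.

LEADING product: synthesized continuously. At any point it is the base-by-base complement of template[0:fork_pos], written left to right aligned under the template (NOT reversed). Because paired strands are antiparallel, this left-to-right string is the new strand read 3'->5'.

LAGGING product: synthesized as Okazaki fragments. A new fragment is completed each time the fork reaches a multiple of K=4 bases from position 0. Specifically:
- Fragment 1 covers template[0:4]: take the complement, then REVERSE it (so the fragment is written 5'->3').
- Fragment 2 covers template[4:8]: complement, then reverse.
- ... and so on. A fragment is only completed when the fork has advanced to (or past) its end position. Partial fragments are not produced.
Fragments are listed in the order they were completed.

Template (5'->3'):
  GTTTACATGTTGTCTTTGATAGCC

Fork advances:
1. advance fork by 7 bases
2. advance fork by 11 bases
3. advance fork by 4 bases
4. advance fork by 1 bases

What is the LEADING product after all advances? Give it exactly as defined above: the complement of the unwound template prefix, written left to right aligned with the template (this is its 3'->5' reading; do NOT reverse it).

Answer: CAAATGTACAACAGAAACTATCG

Derivation:
Step 1: advance 7 -> fork_pos = 0 + 7 = 7.
Step 2: advance 11 -> fork_pos = 7 + 11 = 18.
Step 3: advance 4 -> fork_pos = 18 + 4 = 22.
Step 4: advance 1 -> fork_pos = 22 + 1 = 23.
Unwound prefix: template[0:23] = GTTTACATGTTGTCTTTGATAGC
Complement it base by base (A<->T, C<->G), keeping left-to-right order:
  [0:5] GTTTA -> CAAAT
  [5:10] CATGT -> GTACA
  [10:15] TGTCT -> ACAGA
  [15:20] TTGAT -> AACTA
  [20:23] AGC -> TCG
Concatenate: CAAATGTACAACAGAAACTATCG (length 23; written aligned with the template, i.e. 3'->5').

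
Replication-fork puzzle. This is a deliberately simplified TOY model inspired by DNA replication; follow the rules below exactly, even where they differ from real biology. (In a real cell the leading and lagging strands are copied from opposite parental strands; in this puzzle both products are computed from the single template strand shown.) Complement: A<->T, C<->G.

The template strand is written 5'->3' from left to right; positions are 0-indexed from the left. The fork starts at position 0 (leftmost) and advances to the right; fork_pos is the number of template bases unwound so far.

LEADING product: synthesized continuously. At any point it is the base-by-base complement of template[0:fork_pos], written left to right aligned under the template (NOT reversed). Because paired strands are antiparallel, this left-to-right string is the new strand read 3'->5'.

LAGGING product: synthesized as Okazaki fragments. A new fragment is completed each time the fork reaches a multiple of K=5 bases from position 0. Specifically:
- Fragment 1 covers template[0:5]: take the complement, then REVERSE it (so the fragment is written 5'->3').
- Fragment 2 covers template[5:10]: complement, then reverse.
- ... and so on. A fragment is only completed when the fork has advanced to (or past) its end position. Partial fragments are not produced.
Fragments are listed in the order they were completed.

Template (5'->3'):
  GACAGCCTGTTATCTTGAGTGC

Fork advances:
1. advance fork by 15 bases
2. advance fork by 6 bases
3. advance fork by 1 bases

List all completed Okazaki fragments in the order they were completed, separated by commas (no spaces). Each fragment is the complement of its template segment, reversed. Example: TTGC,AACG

Step 1: advance 15 -> fork_pos = 0 + 15 = 15. Reached multiple(s) of 5: 5, 10, 15 -> fragments 1-3 completed (3 total).
Step 2: advance 6 -> fork_pos = 15 + 6 = 21. Reached multiple(s) of 5: 20 -> fragment 4 completed (4 total).
Step 3: advance 1 -> fork_pos = 21 + 1 = 22. Next multiple of 5 is 25 (not reached); still 4 fragment(s).
Final fork_pos = 22, so 4 fragment(s) are complete. Build each: template segment -> complement -> reverse.
Fragment 1: template[0:5] = GACAG -> complement CTGTC -> reversed CTGTC
Fragment 2: template[5:10] = CCTGT -> complement GGACA -> reversed ACAGG
Fragment 3: template[10:15] = TATCT -> complement ATAGA -> reversed AGATA
Fragment 4: template[15:20] = TGAGT -> complement ACTCA -> reversed ACTCA

Answer: CTGTC,ACAGG,AGATA,ACTCA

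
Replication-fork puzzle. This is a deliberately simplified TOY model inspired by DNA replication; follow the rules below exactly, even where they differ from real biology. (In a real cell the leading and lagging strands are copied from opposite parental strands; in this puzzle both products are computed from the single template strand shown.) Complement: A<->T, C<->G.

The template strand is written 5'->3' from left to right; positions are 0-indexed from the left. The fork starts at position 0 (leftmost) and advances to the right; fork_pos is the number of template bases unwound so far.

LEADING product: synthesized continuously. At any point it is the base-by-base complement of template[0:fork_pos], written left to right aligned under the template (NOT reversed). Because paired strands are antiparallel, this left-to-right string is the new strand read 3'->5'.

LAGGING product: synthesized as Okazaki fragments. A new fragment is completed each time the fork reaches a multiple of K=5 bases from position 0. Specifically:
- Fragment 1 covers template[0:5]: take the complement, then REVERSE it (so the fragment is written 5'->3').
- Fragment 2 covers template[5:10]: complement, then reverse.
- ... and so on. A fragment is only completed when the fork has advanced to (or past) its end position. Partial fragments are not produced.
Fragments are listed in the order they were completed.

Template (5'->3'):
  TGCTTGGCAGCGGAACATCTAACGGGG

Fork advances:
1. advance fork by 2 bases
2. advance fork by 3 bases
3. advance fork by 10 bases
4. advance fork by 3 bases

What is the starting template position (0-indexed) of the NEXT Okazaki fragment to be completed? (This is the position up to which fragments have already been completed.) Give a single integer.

Step 1: advance 2 -> fork_pos = 0 + 2 = 2. Next multiple of 5 is 5 (not reached); still 0 fragment(s).
Step 2: advance 3 -> fork_pos = 2 + 3 = 5. Reached multiple(s) of 5: 5 -> fragment 1 completed (1 total).
Step 3: advance 10 -> fork_pos = 5 + 10 = 15. Reached multiple(s) of 5: 10, 15 -> fragments 2-3 completed (3 total).
Step 4: advance 3 -> fork_pos = 15 + 3 = 18. Next multiple of 5 is 20 (not reached); still 3 fragment(s).
3 fragment(s) completed, covering template[0:15] (3 x 5 = 15). The next fragment, fragment 4, covers template[15:20], so it starts at position 15.

Answer: 15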